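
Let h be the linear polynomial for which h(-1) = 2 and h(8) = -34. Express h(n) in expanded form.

Write h(n) = an + b. Substituting each data point gives a linear system:
  -a + b = 2
  8a + b = -34
Solving the system yields a = -4, b = -2.
So h(n) = -4n - 2.
Check: h(-1) = 2. ✓

h(n) = -4n - 2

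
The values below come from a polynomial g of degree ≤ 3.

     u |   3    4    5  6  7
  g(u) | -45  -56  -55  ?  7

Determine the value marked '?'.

-36

The 4 known points determine the degree-3 polynomial uniquely.
Write g(u) = au^3 + bu^2 + cu + d. Substituting each data point gives a linear system:
  27a + 9b + 3c + d = -45
  64a + 16b + 4c + d = -56
  125a + 25b + 5c + d = -55
  343a + 49b + 7c + d = 7
Solving the system yields a = 1, b = -6, c = -6, d = 0.
So g(u) = u^3 - 6u^2 - 6u.
Then g(6) = -36.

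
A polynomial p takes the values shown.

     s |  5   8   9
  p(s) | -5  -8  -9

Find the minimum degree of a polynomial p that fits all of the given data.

1

Divided differences on the nodes 5, 8, 9:
  order 0: -5  -8  -9
  order 1: -1  -1
  order 2: 0
The order-1 divided differences are all -1 (nonzero) and every higher order vanishes, so the data lies on a polynomial of degree exactly 1.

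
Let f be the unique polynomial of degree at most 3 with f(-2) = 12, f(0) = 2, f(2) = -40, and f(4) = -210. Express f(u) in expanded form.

Using the Lagrange interpolation formula with nodes -2, 0, 2, 4:
  L_0(u) = u(u - 2)(u - 4) / -48
  L_1(u) = (u + 2)(u - 2)(u - 4) / 16
  L_2(u) = (u + 2)u(u - 4) / -16
  L_3(u) = (u + 2)u(u - 2) / 48
Then f(u) = 12·L_0(u) + 2·L_1(u) - 40·L_2(u) - 210·L_3(u).
Expanding and collecting terms gives f(u) = -2u^3 - 4u^2 - 5u + 2.
Check: f(0) = 2. ✓

f(u) = -2u^3 - 4u^2 - 5u + 2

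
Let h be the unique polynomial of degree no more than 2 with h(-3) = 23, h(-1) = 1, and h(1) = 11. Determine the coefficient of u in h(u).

5

Write h(u) = au^2 + bu + c. Substituting each data point gives a linear system:
  9a - 3b + c = 23
  a - b + c = 1
  a + b + c = 11
Solving the system yields a = 4, b = 5, c = 2.
So h(u) = 4u² + 5u + 2.
The coefficient of u is 5.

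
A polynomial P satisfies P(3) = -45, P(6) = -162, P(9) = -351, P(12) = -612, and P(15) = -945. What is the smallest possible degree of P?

2

Forward differences of the values at t = 3, 6, 9, 12, 15:
  P  : -45  -162  -351  -612  -945
  Δ  : -117  -189  -261  -333
  Δ^2: -72  -72  -72
  Δ^3: 0  0
  Δ^4: 0
The second differences are constant (-72) and nonzero, while all higher differences vanish, so the minimal degree is 2.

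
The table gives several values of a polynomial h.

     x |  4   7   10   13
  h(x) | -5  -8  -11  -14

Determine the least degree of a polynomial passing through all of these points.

1

Forward differences of the values at x = 4, 7, 10, 13:
  h  : -5  -8  -11  -14
  Δ  : -3  -3  -3
  Δ^2: 0  0
  Δ^3: 0
The first differences are constant (-3) and nonzero, while all higher differences vanish, so the minimal degree is 1.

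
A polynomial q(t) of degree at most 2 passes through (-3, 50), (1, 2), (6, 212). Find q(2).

20

Write q(t) = at^2 + bt + c. Substituting each data point gives a linear system:
  9a - 3b + c = 50
  a + b + c = 2
  36a + 6b + c = 212
Solving the system yields a = 6, b = 0, c = -4.
So q(t) = 6t^2 - 4.
Then q(2) = 20.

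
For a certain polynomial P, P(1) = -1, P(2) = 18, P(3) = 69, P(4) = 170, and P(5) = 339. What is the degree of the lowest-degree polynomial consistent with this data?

3

Forward differences of the values at t = 1, 2, 3, 4, 5:
  P  : -1  18  69  170  339
  Δ  : 19  51  101  169
  Δ^2: 32  50  68
  Δ^3: 18  18
  Δ^4: 0
The third differences are constant (18) and nonzero, while all higher differences vanish, so the minimal degree is 3.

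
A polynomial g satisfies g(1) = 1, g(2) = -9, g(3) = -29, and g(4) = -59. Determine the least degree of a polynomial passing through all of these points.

Forward differences of the values at n = 1, 2, 3, 4:
  g  : 1  -9  -29  -59
  Δ  : -10  -20  -30
  Δ^2: -10  -10
  Δ^3: 0
The second differences are constant (-10) and nonzero, while all higher differences vanish, so the minimal degree is 2.

2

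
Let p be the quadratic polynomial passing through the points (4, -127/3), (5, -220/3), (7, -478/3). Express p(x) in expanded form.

p(x) = -4x^2 + 5x + 5/3

Write p(x) = ax^2 + bx + c. Substituting each data point gives a linear system:
  16a + 4b + c = -127/3
  25a + 5b + c = -220/3
  49a + 7b + c = -478/3
Solving the system yields a = -4, b = 5, c = 5/3.
So p(x) = -4x² + 5x + 5/3.
Check: p(4) = -127/3. ✓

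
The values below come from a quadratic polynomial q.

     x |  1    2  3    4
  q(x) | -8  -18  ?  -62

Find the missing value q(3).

The 3 known points determine the degree-2 polynomial uniquely.
Write q(x) = ax^2 + bx + c. Substituting each data point gives a linear system:
  a + b + c = -8
  4a + 2b + c = -18
  16a + 4b + c = -62
Solving the system yields a = -4, b = 2, c = -6.
So q(x) = -4x^2 + 2x - 6.
Then q(3) = -36.

-36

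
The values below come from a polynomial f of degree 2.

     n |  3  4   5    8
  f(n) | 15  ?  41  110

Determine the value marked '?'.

26

The 3 known points determine the degree-2 polynomial uniquely.
Write f(n) = an^2 + bn + c. Substituting each data point gives a linear system:
  9a + 3b + c = 15
  25a + 5b + c = 41
  64a + 8b + c = 110
Solving the system yields a = 2, b = -3, c = 6.
So f(n) = 2n² - 3n + 6.
Then f(4) = 26.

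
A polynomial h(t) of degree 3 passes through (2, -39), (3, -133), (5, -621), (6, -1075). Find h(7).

-1709

Using the Lagrange interpolation formula with nodes 2, 3, 5, 6:
  L_0(t) = (t - 3)(t - 5)(t - 6) / -12
  L_1(t) = (t - 2)(t - 5)(t - 6) / 6
  L_2(t) = (t - 2)(t - 3)(t - 6) / -6
  L_3(t) = (t - 2)(t - 3)(t - 5) / 12
Then h(t) = -39·L_0(t) - 133·L_1(t) - 621·L_2(t) - 1075·L_3(t).
Expanding and collecting terms gives h(t) = -5t^3 + t - 1.
Evaluating at t = 7: h(7) = -1709.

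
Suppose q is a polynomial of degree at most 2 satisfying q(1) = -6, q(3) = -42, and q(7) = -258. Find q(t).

q(t) = -6t^2 + 6t - 6

Using the Lagrange interpolation formula with nodes 1, 3, 7:
  L_0(t) = (t - 3)(t - 7) / 12
  L_1(t) = (t - 1)(t - 7) / -8
  L_2(t) = (t - 1)(t - 3) / 24
Then q(t) = -6·L_0(t) - 42·L_1(t) - 258·L_2(t).
Expanding and collecting terms gives q(t) = -6t² + 6t - 6.
Check: q(7) = -258. ✓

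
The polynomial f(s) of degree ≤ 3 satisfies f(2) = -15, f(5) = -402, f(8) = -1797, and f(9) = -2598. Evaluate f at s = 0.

Using the Lagrange interpolation formula with nodes 2, 5, 8, 9:
  L_0(s) = (s - 5)(s - 8)(s - 9) / -126
  L_1(s) = (s - 2)(s - 8)(s - 9) / 36
  L_2(s) = (s - 2)(s - 5)(s - 9) / -18
  L_3(s) = (s - 2)(s - 5)(s - 8) / 28
Then f(s) = -15·L_0(s) - 402·L_1(s) - 1797·L_2(s) - 2598·L_3(s).
Expanding and collecting terms gives f(s) = -4s^3 + 4s^2 - s + 3.
Evaluating at s = 0: f(0) = 3.

3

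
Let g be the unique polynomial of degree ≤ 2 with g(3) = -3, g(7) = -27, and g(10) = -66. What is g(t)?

Write g(t) = at^2 + bt + c. Substituting each data point gives a linear system:
  9a + 3b + c = -3
  49a + 7b + c = -27
  100a + 10b + c = -66
Solving the system yields a = -1, b = 4, c = -6.
So g(t) = -t^2 + 4t - 6.
Check: g(7) = -27. ✓

g(t) = -t^2 + 4t - 6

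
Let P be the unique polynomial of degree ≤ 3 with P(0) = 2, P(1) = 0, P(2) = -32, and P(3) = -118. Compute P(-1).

Using the Lagrange interpolation formula with nodes 0, 1, 2, 3:
  L_0(x) = (x - 1)(x - 2)(x - 3) / -6
  L_1(x) = x(x - 2)(x - 3) / 2
  L_2(x) = x(x - 1)(x - 3) / -2
  L_3(x) = x(x - 1)(x - 2) / 6
Then P(x) = 2·L_0(x) + 0·L_1(x) - 32·L_2(x) - 118·L_3(x).
Expanding and collecting terms gives P(x) = -4x³ - 3x² + 5x + 2.
Evaluating at x = -1: P(-1) = -2.

-2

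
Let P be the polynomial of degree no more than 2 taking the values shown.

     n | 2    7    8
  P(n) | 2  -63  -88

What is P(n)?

P(n) = -2n^2 + 5n

Write P(n) = an^2 + bn + c. Substituting each data point gives a linear system:
  4a + 2b + c = 2
  49a + 7b + c = -63
  64a + 8b + c = -88
Solving the system yields a = -2, b = 5, c = 0.
So P(n) = -2n^2 + 5n.
Check: P(8) = -88. ✓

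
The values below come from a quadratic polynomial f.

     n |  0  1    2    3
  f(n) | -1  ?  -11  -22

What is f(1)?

The 3 known points determine the degree-2 polynomial uniquely.
Write f(n) = an^2 + bn + c. Substituting each data point gives a linear system:
  c = -1
  4a + 2b + c = -11
  9a + 3b + c = -22
Solving the system yields a = -2, b = -1, c = -1.
So f(n) = -2n² - n - 1.
Then f(1) = -4.

-4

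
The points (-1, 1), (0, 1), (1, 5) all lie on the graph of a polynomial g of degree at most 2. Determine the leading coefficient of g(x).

2

Write g(x) = ax^2 + bx + c. Substituting each data point gives a linear system:
  a - b + c = 1
  c = 1
  a + b + c = 5
Solving the system yields a = 2, b = 2, c = 1.
So g(x) = 2x^2 + 2x + 1.
The leading coefficient is 2.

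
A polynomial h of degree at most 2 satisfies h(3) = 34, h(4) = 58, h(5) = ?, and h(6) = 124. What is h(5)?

88

On equispaced nodes a degree-2 polynomial has vanishing third forward difference, so
  - h(3) + 3·h(4) - 3·h(5) + h(6) = 0.
Substituting the known values and solving for h(5):
  -3·h(5) = -264
  h(5) = 88.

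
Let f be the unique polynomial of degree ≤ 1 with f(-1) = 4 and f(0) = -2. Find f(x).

f(x) = -6x - 2

Write f(x) = ax + b. Substituting each data point gives a linear system:
  -a + b = 4
  b = -2
Solving the system yields a = -6, b = -2.
So f(x) = -6x - 2.
Check: f(0) = -2. ✓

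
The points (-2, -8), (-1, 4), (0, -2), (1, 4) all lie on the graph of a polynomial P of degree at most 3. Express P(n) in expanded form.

P(n) = 5n^3 + 6n^2 - 5n - 2

Using the Lagrange interpolation formula with nodes -2, -1, 0, 1:
  L_0(n) = (n + 1)n(n - 1) / -6
  L_1(n) = (n + 2)n(n - 1) / 2
  L_2(n) = (n + 2)(n + 1)(n - 1) / -2
  L_3(n) = (n + 2)(n + 1)n / 6
Then P(n) = -8·L_0(n) + 4·L_1(n) - 2·L_2(n) + 4·L_3(n).
Expanding and collecting terms gives P(n) = 5n³ + 6n² - 5n - 2.
Check: P(0) = -2. ✓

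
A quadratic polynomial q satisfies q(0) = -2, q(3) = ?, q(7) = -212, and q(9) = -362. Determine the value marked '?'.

The 3 known points determine the degree-2 polynomial uniquely.
Write q(s) = as^2 + bs + c. Substituting each data point gives a linear system:
  c = -2
  49a + 7b + c = -212
  81a + 9b + c = -362
Solving the system yields a = -5, b = 5, c = -2.
So q(s) = -5s^2 + 5s - 2.
Then q(3) = -32.

-32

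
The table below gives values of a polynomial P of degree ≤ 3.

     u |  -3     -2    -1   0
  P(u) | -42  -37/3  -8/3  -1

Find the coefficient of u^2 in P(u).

Write P(u) = au^3 + bu^2 + cu + d. Substituting each data point gives a linear system:
  -27a + 9b - 3c + d = -42
  -8a + 4b - 2c + d = -37/3
  -a + b - c + d = -8/3
  d = -1
Solving the system yields a = 2, b = 2, c = 5/3, d = -1.
So P(u) = 2u^3 + 2u^2 + (5/3)u - 1.
The coefficient of u^2 is 2.

2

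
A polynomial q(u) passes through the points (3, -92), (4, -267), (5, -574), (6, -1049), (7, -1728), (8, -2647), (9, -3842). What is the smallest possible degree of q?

Forward differences of the values at u = 3, 4, 5, 6, 7, 8, 9:
  q  : -92  -267  -574  -1049  -1728  -2647  -3842
  Δ  : -175  -307  -475  -679  -919  -1195
  Δ^2: -132  -168  -204  -240  -276
  Δ^3: -36  -36  -36  -36
  Δ^4: 0  0  0
  Δ^5: 0  0
  Δ^6: 0
The third differences are constant (-36) and nonzero, while all higher differences vanish, so the minimal degree is 3.

3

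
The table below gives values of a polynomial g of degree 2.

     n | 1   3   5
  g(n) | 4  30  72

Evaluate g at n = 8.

165

Forward differences of the values at n = 1, 3, 5:
  g  : 4  30  72
  Δ  : 26  42
  Δ^2: 16
The second differences are constant, confirming degree 2.
Interpolating (Newton forward form) and evaluating at n = 8 gives g(8) = 165.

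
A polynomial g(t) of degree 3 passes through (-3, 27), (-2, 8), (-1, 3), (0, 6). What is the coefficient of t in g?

5

Write g(t) = at^3 + bt^2 + ct + d. Substituting each data point gives a linear system:
  -27a + 9b - 3c + d = 27
  -8a + 4b - 2c + d = 8
  -a + b - c + d = 3
  d = 6
Solving the system yields a = -1, b = 1, c = 5, d = 6.
So g(t) = -t^3 + t^2 + 5t + 6.
The coefficient of t is 5.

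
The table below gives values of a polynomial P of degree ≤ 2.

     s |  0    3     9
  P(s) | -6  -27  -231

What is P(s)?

Write P(s) = as^2 + bs + c. Substituting each data point gives a linear system:
  c = -6
  9a + 3b + c = -27
  81a + 9b + c = -231
Solving the system yields a = -3, b = 2, c = -6.
So P(s) = -3s^2 + 2s - 6.
Check: P(9) = -231. ✓

P(s) = -3s^2 + 2s - 6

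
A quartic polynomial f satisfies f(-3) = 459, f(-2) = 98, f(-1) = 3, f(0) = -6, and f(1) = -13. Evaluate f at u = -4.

Using the Lagrange interpolation formula with nodes -3, -2, -1, 0, 1:
  L_0(u) = (u + 2)(u + 1)u(u - 1) / 24
  L_1(u) = (u + 3)(u + 1)u(u - 1) / -6
  L_2(u) = (u + 3)(u + 2)u(u - 1) / 4
  L_3(u) = (u + 3)(u + 2)(u + 1)(u - 1) / -6
  L_4(u) = (u + 3)(u + 2)(u + 1)u / 24
Then f(u) = 459·L_0(u) + 98·L_1(u) + 3·L_2(u) - 6·L_3(u) - 13·L_4(u).
Expanding and collecting terms gives f(u) = 4u⁴ - 6u³ - 3u² - 2u - 6.
Evaluating at u = -4: f(-4) = 1362.

1362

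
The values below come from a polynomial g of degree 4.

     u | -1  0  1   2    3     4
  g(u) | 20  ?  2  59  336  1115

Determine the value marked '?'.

3

The 5 known points determine the degree-4 polynomial uniquely.
Write g(u) = au^4 + bu^3 + cu^2 + du + e. Substituting each data point gives a linear system:
  a - b + c - d + e = 20
  a + b + c + d + e = 2
  16a + 8b + 4c + 2d + e = 59
  81a + 27b + 9c + 3d + e = 336
  256a + 64b + 16c + 4d + e = 1115
Solving the system yields a = 5, b = -3, c = 3, d = -6, e = 3.
So g(u) = 5u⁴ - 3u³ + 3u² - 6u + 3.
Then g(0) = 3.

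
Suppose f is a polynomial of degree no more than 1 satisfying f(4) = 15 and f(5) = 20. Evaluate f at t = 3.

Write f(t) = at + b. Substituting each data point gives a linear system:
  4a + b = 15
  5a + b = 20
Solving the system yields a = 5, b = -5.
So f(t) = 5t - 5.
Then f(3) = 10.

10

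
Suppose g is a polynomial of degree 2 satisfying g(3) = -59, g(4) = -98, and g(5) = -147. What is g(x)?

g(x) = -5x^2 - 4x - 2

Using the Lagrange interpolation formula with nodes 3, 4, 5:
  L_0(x) = (x - 4)(x - 5) / 2
  L_1(x) = (x - 3)(x - 5) / -1
  L_2(x) = (x - 3)(x - 4) / 2
Then g(x) = -59·L_0(x) - 98·L_1(x) - 147·L_2(x).
Expanding and collecting terms gives g(x) = -5x² - 4x - 2.
Check: g(3) = -59. ✓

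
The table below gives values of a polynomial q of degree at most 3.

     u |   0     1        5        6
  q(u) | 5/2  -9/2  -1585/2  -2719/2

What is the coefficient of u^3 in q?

-6

Write q(u) = au^3 + bu^2 + cu + d. Substituting each data point gives a linear system:
  d = 5/2
  a + b + c + d = -9/2
  125a + 25b + 5c + d = -1585/2
  216a + 36b + 6c + d = -2719/2
Solving the system yields a = -6, b = -2, c = 1, d = 5/2.
So q(u) = -6u^3 - 2u^2 + u + 5/2.
The leading coefficient is -6.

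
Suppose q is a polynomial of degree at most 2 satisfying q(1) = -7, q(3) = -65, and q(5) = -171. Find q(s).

Using the Lagrange interpolation formula with nodes 1, 3, 5:
  L_0(s) = (s - 3)(s - 5) / 8
  L_1(s) = (s - 1)(s - 5) / -4
  L_2(s) = (s - 1)(s - 3) / 8
Then q(s) = -7·L_0(s) - 65·L_1(s) - 171·L_2(s).
Expanding and collecting terms gives q(s) = -6s^2 - 5s + 4.
Check: q(1) = -7. ✓

q(s) = -6s^2 - 5s + 4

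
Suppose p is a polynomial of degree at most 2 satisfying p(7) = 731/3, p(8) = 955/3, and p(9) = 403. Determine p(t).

Using the Lagrange interpolation formula with nodes 7, 8, 9:
  L_0(t) = (t - 8)(t - 9) / 2
  L_1(t) = (t - 7)(t - 9) / -1
  L_2(t) = (t - 7)(t - 8) / 2
Then p(t) = 731/3·L_0(t) + 955/3·L_1(t) + 403·L_2(t).
Expanding and collecting terms gives p(t) = 5t^2 - (1/3)t + 1.
Check: p(9) = 403. ✓

p(t) = 5t^2 - (1/3)t + 1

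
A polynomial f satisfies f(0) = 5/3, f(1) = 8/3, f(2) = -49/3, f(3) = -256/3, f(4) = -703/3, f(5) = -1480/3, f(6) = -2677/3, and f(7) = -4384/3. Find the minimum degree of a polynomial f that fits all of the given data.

3

Forward differences of the values at t = 0, 1, 2, 3, 4, 5, 6, 7:
  f  : 5/3  8/3  -49/3  -256/3  -703/3  -1480/3  -2677/3  -4384/3
  Δ  : 1  -19  -69  -149  -259  -399  -569
  Δ^2: -20  -50  -80  -110  -140  -170
  Δ^3: -30  -30  -30  -30  -30
  Δ^4: 0  0  0  0
  Δ^5: 0  0  0
  Δ^6: 0  0
  Δ^7: 0
The third differences are constant (-30) and nonzero, while all higher differences vanish, so the minimal degree is 3.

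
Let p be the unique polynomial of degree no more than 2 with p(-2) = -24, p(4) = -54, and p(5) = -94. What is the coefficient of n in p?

Write p(n) = an^2 + bn + c. Substituting each data point gives a linear system:
  4a - 2b + c = -24
  16a + 4b + c = -54
  25a + 5b + c = -94
Solving the system yields a = -5, b = 5, c = 6.
So p(n) = -5n^2 + 5n + 6.
The coefficient of n is 5.

5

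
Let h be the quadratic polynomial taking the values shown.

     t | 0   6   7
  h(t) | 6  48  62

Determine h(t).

Write h(t) = at^2 + bt + c. Substituting each data point gives a linear system:
  c = 6
  36a + 6b + c = 48
  49a + 7b + c = 62
Solving the system yields a = 1, b = 1, c = 6.
So h(t) = t² + t + 6.
Check: h(0) = 6. ✓

h(t) = t^2 + t + 6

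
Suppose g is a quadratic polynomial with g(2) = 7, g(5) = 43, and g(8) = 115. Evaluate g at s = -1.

7

Using the Lagrange interpolation formula with nodes 2, 5, 8:
  L_0(s) = (s - 5)(s - 8) / 18
  L_1(s) = (s - 2)(s - 8) / -9
  L_2(s) = (s - 2)(s - 5) / 18
Then g(s) = 7·L_0(s) + 43·L_1(s) + 115·L_2(s).
Expanding and collecting terms gives g(s) = 2s^2 - 2s + 3.
Evaluating at s = -1: g(-1) = 7.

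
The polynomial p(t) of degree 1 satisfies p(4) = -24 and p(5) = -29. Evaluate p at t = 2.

-14

Write p(t) = at + b. Substituting each data point gives a linear system:
  4a + b = -24
  5a + b = -29
Solving the system yields a = -5, b = -4.
So p(t) = -5t - 4.
Then p(2) = -14.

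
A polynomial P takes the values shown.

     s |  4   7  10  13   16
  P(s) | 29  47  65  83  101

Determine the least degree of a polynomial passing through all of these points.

1

Forward differences of the values at s = 4, 7, 10, 13, 16:
  P  : 29  47  65  83  101
  Δ  : 18  18  18  18
  Δ^2: 0  0  0
  Δ^3: 0  0
  Δ^4: 0
The first differences are constant (18) and nonzero, while all higher differences vanish, so the minimal degree is 1.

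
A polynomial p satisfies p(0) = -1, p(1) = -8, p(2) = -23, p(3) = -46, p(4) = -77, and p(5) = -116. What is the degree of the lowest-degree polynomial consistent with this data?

2

Forward differences of the values at s = 0, 1, 2, 3, 4, 5:
  p  : -1  -8  -23  -46  -77  -116
  Δ  : -7  -15  -23  -31  -39
  Δ^2: -8  -8  -8  -8
  Δ^3: 0  0  0
  Δ^4: 0  0
  Δ^5: 0
The second differences are constant (-8) and nonzero, while all higher differences vanish, so the minimal degree is 2.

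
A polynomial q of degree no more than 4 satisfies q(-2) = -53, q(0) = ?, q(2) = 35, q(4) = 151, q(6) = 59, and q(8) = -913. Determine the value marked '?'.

-1

On equispaced nodes a degree-4 polynomial has vanishing fifth forward difference, so
  - q(-2) + 5·q(0) - 10·q(2) + 10·q(4) - 5·q(6) + q(8) = 0.
Substituting the known values and solving for q(0):
  5·q(0) = -5
  q(0) = -1.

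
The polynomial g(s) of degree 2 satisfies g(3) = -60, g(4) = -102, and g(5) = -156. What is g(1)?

Write g(s) = as^2 + bs + c. Substituting each data point gives a linear system:
  9a + 3b + c = -60
  16a + 4b + c = -102
  25a + 5b + c = -156
Solving the system yields a = -6, b = 0, c = -6.
So g(s) = -6s² - 6.
Then g(1) = -12.

-12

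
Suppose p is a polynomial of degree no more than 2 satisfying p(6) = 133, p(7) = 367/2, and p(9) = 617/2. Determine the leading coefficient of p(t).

4

Write p(t) = at^2 + bt + c. Substituting each data point gives a linear system:
  36a + 6b + c = 133
  49a + 7b + c = 367/2
  81a + 9b + c = 617/2
Solving the system yields a = 4, b = -3/2, c = -2.
So p(t) = 4t² - (3/2)t - 2.
The leading coefficient is 4.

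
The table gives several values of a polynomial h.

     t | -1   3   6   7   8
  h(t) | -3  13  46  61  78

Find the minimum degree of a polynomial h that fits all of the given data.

2

Divided differences on the nodes -1, 3, 6, 7, 8:
  order 0: -3  13  46  61  78
  order 1: 4  11  15  17
  order 2: 1  1  1
  order 3: 0  0
  order 4: 0
The order-2 divided differences are all 1 (nonzero) and every higher order vanishes, so the data lies on a polynomial of degree exactly 2.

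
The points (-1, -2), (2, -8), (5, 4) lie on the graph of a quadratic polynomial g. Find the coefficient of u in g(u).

-3

Write g(u) = au^2 + bu + c. Substituting each data point gives a linear system:
  a - b + c = -2
  4a + 2b + c = -8
  25a + 5b + c = 4
Solving the system yields a = 1, b = -3, c = -6.
So g(u) = u^2 - 3u - 6.
The coefficient of u is -3.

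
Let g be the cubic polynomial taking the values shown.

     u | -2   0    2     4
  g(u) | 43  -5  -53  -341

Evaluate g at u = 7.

-1748

Write g(u) = au^3 + bu^2 + cu + d. Substituting each data point gives a linear system:
  -8a + 4b - 2c + d = 43
  d = -5
  8a + 4b + 2c + d = -53
  64a + 16b + 4c + d = -341
Solving the system yields a = -5, b = 0, c = -4, d = -5.
So g(u) = -5u^3 - 4u - 5.
Then g(7) = -1748.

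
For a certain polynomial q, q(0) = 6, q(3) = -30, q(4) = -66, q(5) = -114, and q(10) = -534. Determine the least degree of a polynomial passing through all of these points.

Divided differences on the nodes 0, 3, 4, 5, 10:
  order 0: 6  -30  -66  -114  -534
  order 1: -12  -36  -48  -84
  order 2: -6  -6  -6
  order 3: 0  0
  order 4: 0
The order-2 divided differences are all -6 (nonzero) and every higher order vanishes, so the data lies on a polynomial of degree exactly 2.

2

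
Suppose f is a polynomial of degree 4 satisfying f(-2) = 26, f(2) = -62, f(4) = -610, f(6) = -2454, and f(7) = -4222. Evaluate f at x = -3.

48

Write f(x) = ax^4 + bx^3 + cx^2 + dx + e. Substituting each data point gives a linear system:
  16a - 8b + 4c - 2d + e = 26
  16a + 8b + 4c + 2d + e = -62
  256a + 64b + 16c + 4d + e = -610
  1296a + 216b + 36c + 6d + e = -2454
  2401a + 343b + 49c + 7d + e = -4222
Solving the system yields a = -1, b = -5, c = -2, d = -2, e = 6.
So f(x) = -x^4 - 5x^3 - 2x^2 - 2x + 6.
Then f(-3) = 48.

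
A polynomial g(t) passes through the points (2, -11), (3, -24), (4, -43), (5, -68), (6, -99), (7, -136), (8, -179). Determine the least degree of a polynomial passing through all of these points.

2

Forward differences of the values at t = 2, 3, 4, 5, 6, 7, 8:
  g  : -11  -24  -43  -68  -99  -136  -179
  Δ  : -13  -19  -25  -31  -37  -43
  Δ^2: -6  -6  -6  -6  -6
  Δ^3: 0  0  0  0
  Δ^4: 0  0  0
  Δ^5: 0  0
  Δ^6: 0
The second differences are constant (-6) and nonzero, while all higher differences vanish, so the minimal degree is 2.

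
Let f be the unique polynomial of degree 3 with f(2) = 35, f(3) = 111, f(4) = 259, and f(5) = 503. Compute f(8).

2051

Forward differences of the values at n = 2, 3, 4, 5:
  f  : 35  111  259  503
  Δ  : 76  148  244
  Δ^2: 72  96
  Δ^3: 24
The third differences are constant, confirming degree 3.
Interpolating (Newton forward form) and evaluating at n = 8 gives f(8) = 2051.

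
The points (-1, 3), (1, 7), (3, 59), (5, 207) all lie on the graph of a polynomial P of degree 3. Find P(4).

Forward differences of the values at u = -1, 1, 3, 5:
  P  : 3  7  59  207
  Δ  : 4  52  148
  Δ^2: 48  96
  Δ^3: 48
The third differences are constant, confirming degree 3.
Interpolating (Newton forward form) and evaluating at u = 4 gives P(4) = 118.

118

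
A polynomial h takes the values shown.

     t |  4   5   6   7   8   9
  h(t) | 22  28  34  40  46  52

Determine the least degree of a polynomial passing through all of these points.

Forward differences of the values at t = 4, 5, 6, 7, 8, 9:
  h  : 22  28  34  40  46  52
  Δ  : 6  6  6  6  6
  Δ^2: 0  0  0  0
  Δ^3: 0  0  0
  Δ^4: 0  0
  Δ^5: 0
The first differences are constant (6) and nonzero, while all higher differences vanish, so the minimal degree is 1.

1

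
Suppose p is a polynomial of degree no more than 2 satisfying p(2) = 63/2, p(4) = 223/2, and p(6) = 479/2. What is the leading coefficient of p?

Write p(t) = at^2 + bt + c. Substituting each data point gives a linear system:
  4a + 2b + c = 63/2
  16a + 4b + c = 223/2
  36a + 6b + c = 479/2
Solving the system yields a = 6, b = 4, c = -1/2.
So p(t) = 6t^2 + 4t - 1/2.
The leading coefficient is 6.

6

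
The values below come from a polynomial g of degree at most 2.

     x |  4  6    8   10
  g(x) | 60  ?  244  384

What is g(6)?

136

On equispaced nodes a degree-2 polynomial has vanishing third forward difference, so
  - g(4) + 3·g(6) - 3·g(8) + g(10) = 0.
Substituting the known values and solving for g(6):
  3·g(6) = 408
  g(6) = 136.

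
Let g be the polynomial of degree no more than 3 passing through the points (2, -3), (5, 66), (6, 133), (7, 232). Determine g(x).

Write g(x) = ax^3 + bx^2 + cx + d. Substituting each data point gives a linear system:
  8a + 4b + 2c + d = -3
  125a + 25b + 5c + d = 66
  216a + 36b + 6c + d = 133
  343a + 49b + 7c + d = 232
Solving the system yields a = 1, b = -2, c = -2, d = 1.
So g(x) = x³ - 2x² - 2x + 1.
Check: g(6) = 133. ✓

g(x) = x^3 - 2x^2 - 2x + 1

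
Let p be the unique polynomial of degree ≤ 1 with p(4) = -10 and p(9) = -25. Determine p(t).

Write p(t) = at + b. Substituting each data point gives a linear system:
  4a + b = -10
  9a + b = -25
Solving the system yields a = -3, b = 2.
So p(t) = -3t + 2.
Check: p(9) = -25. ✓

p(t) = -3t + 2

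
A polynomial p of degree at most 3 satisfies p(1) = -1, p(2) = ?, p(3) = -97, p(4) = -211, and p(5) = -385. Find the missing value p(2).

-31

The 4 known points determine the degree-3 polynomial uniquely.
Write p(t) = at^3 + bt^2 + ct + d. Substituting each data point gives a linear system:
  a + b + c + d = -1
  27a + 9b + 3c + d = -97
  64a + 16b + 4c + d = -211
  125a + 25b + 5c + d = -385
Solving the system yields a = -2, b = -6, c = 2, d = 5.
So p(t) = -2t³ - 6t² + 2t + 5.
Then p(2) = -31.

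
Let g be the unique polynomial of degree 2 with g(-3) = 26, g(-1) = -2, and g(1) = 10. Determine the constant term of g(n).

-1

Write g(n) = an^2 + bn + c. Substituting each data point gives a linear system:
  9a - 3b + c = 26
  a - b + c = -2
  a + b + c = 10
Solving the system yields a = 5, b = 6, c = -1.
So g(n) = 5n^2 + 6n - 1.
The constant term is -1.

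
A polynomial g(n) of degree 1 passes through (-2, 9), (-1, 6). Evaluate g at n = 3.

-6

Write g(n) = an + b. Substituting each data point gives a linear system:
  -2a + b = 9
  -a + b = 6
Solving the system yields a = -3, b = 3.
So g(n) = -3n + 3.
Then g(3) = -6.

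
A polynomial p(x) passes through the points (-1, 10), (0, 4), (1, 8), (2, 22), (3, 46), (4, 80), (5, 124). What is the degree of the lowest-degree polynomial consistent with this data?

Forward differences of the values at x = -1, 0, 1, 2, 3, 4, 5:
  p  : 10  4  8  22  46  80  124
  Δ  : -6  4  14  24  34  44
  Δ^2: 10  10  10  10  10
  Δ^3: 0  0  0  0
  Δ^4: 0  0  0
  Δ^5: 0  0
  Δ^6: 0
The second differences are constant (10) and nonzero, while all higher differences vanish, so the minimal degree is 2.

2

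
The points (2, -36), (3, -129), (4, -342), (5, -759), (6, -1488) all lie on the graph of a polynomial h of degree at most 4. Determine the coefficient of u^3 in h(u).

Write h(u) = au^4 + bu^3 + cu^2 + du + e. Substituting each data point gives a linear system:
  16a + 8b + 4c + 2d + e = -36
  81a + 27b + 9c + 3d + e = -129
  256a + 64b + 16c + 4d + e = -342
  625a + 125b + 25c + 5d + e = -759
  1296a + 216b + 36c + 6d + e = -1488
Solving the system yields a = -1, b = 0, c = -5, d = -3, e = 6.
So h(u) = -u^4 - 5u^2 - 3u + 6.
The coefficient of u^3 is 0.

0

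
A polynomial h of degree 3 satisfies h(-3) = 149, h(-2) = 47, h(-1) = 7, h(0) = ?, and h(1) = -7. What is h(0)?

-1

On equispaced nodes a degree-3 polynomial has vanishing fourth forward difference, so
  h(-3) - 4·h(-2) + 6·h(-1) - 4·h(0) + h(1) = 0.
Substituting the known values and solving for h(0):
  -4·h(0) = 4
  h(0) = -1.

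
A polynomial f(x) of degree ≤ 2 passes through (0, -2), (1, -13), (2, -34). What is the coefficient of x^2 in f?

-5

Write f(x) = ax^2 + bx + c. Substituting each data point gives a linear system:
  c = -2
  a + b + c = -13
  4a + 2b + c = -34
Solving the system yields a = -5, b = -6, c = -2.
So f(x) = -5x^2 - 6x - 2.
The leading coefficient is -5.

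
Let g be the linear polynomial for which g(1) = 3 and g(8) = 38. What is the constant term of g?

Write g(t) = at + b. Substituting each data point gives a linear system:
  a + b = 3
  8a + b = 38
Solving the system yields a = 5, b = -2.
So g(t) = 5t - 2.
The constant term is -2.

-2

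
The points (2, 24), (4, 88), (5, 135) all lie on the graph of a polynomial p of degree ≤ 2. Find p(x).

Using the Lagrange interpolation formula with nodes 2, 4, 5:
  L_0(x) = (x - 4)(x - 5) / 6
  L_1(x) = (x - 2)(x - 5) / -2
  L_2(x) = (x - 2)(x - 4) / 3
Then p(x) = 24·L_0(x) + 88·L_1(x) + 135·L_2(x).
Expanding and collecting terms gives p(x) = 5x^2 + 2x.
Check: p(5) = 135. ✓

p(x) = 5x^2 + 2x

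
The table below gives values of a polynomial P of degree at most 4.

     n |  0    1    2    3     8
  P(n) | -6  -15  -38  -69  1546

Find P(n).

Using the Lagrange interpolation formula with nodes 0, 1, 2, 3, 8:
  L_0(n) = (n - 1)(n - 2)(n - 3)(n - 8) / 48
  L_1(n) = n(n - 2)(n - 3)(n - 8) / -14
  L_2(n) = n(n - 1)(n - 3)(n - 8) / 12
  L_3(n) = n(n - 1)(n - 2)(n - 8) / -30
  L_4(n) = n(n - 1)(n - 2)(n - 3) / 1680
Then P(n) = -6·L_0(n) - 15·L_1(n) - 38·L_2(n) - 69·L_3(n) + 1546·L_4(n).
Expanding and collecting terms gives P(n) = n⁴ - 5n³ + n² - 6n - 6.
Check: P(0) = -6. ✓

P(n) = n^4 - 5n^3 + n^2 - 6n - 6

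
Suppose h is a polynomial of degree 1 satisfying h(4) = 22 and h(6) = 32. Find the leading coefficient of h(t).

5

Write h(t) = at + b. Substituting each data point gives a linear system:
  4a + b = 22
  6a + b = 32
Solving the system yields a = 5, b = 2.
So h(t) = 5t + 2.
The leading coefficient is 5.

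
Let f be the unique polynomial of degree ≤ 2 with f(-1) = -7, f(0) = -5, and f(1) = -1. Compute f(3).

Using the Lagrange interpolation formula with nodes -1, 0, 1:
  L_0(u) = u(u - 1) / 2
  L_1(u) = (u + 1)(u - 1) / -1
  L_2(u) = (u + 1)u / 2
Then f(u) = -7·L_0(u) - 5·L_1(u) - 1·L_2(u).
Expanding and collecting terms gives f(u) = u² + 3u - 5.
Evaluating at u = 3: f(3) = 13.

13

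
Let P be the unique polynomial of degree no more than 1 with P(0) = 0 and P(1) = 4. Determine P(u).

P(u) = 4u

Write P(u) = au + b. Substituting each data point gives a linear system:
  b = 0
  a + b = 4
Solving the system yields a = 4, b = 0.
So P(u) = 4u.
Check: P(0) = 0. ✓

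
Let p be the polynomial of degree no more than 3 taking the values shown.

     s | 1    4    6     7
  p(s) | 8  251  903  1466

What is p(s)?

p(s) = 5s^3 - 6s^2 + 6s + 3

Using the Lagrange interpolation formula with nodes 1, 4, 6, 7:
  L_0(s) = (s - 4)(s - 6)(s - 7) / -90
  L_1(s) = (s - 1)(s - 6)(s - 7) / 18
  L_2(s) = (s - 1)(s - 4)(s - 7) / -10
  L_3(s) = (s - 1)(s - 4)(s - 6) / 18
Then p(s) = 8·L_0(s) + 251·L_1(s) + 903·L_2(s) + 1466·L_3(s).
Expanding and collecting terms gives p(s) = 5s^3 - 6s^2 + 6s + 3.
Check: p(1) = 8. ✓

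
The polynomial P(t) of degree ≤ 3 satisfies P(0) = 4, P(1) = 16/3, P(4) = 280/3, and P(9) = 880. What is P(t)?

Using the Lagrange interpolation formula with nodes 0, 1, 4, 9:
  L_0(t) = (t - 1)(t - 4)(t - 9) / -36
  L_1(t) = t(t - 4)(t - 9) / 24
  L_2(t) = t(t - 1)(t - 9) / -60
  L_3(t) = t(t - 1)(t - 4) / 360
Then P(t) = 4·L_0(t) + 16/3·L_1(t) + 280/3·L_2(t) + 880·L_3(t).
Expanding and collecting terms gives P(t) = t³ + 2t² - (5/3)t + 4.
Check: P(4) = 280/3. ✓

P(t) = t^3 + 2t^2 - (5/3)t + 4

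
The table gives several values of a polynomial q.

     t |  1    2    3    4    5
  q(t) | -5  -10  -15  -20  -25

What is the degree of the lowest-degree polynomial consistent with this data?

1

Forward differences of the values at t = 1, 2, 3, 4, 5:
  q  : -5  -10  -15  -20  -25
  Δ  : -5  -5  -5  -5
  Δ^2: 0  0  0
  Δ^3: 0  0
  Δ^4: 0
The first differences are constant (-5) and nonzero, while all higher differences vanish, so the minimal degree is 1.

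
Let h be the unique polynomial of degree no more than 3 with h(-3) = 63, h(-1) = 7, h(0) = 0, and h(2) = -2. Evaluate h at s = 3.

Using the Lagrange interpolation formula with nodes -3, -1, 0, 2:
  L_0(s) = (s + 1)s(s - 2) / -30
  L_1(s) = (s + 3)s(s - 2) / 6
  L_2(s) = (s + 3)(s + 1)(s - 2) / -6
  L_3(s) = (s + 3)(s + 1)s / 30
Then h(s) = 63·L_0(s) + 7·L_1(s) + 0·L_2(s) - 2·L_3(s).
Expanding and collecting terms gives h(s) = -s^3 + 3s^2 - 3s.
Evaluating at s = 3: h(3) = -9.

-9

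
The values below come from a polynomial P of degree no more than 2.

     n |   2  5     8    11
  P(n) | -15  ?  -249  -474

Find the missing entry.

On equispaced nodes a degree-2 polynomial has vanishing third forward difference, so
  - P(2) + 3·P(5) - 3·P(8) + P(11) = 0.
Substituting the known values and solving for P(5):
  3·P(5) = -288
  P(5) = -96.

-96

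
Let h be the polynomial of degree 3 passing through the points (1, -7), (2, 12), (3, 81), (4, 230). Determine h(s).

h(s) = 5s^3 - 5s^2 - s - 6

Write h(s) = as^3 + bs^2 + cs + d. Substituting each data point gives a linear system:
  a + b + c + d = -7
  8a + 4b + 2c + d = 12
  27a + 9b + 3c + d = 81
  64a + 16b + 4c + d = 230
Solving the system yields a = 5, b = -5, c = -1, d = -6.
So h(s) = 5s³ - 5s² - s - 6.
Check: h(2) = 12. ✓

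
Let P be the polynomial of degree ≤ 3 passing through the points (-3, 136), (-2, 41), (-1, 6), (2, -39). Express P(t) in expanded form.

P(t) = -5t^3 + 1

Write P(t) = at^3 + bt^2 + ct + d. Substituting each data point gives a linear system:
  -27a + 9b - 3c + d = 136
  -8a + 4b - 2c + d = 41
  -a + b - c + d = 6
  8a + 4b + 2c + d = -39
Solving the system yields a = -5, b = 0, c = 0, d = 1.
So P(t) = -5t³ + 1.
Check: P(-1) = 6. ✓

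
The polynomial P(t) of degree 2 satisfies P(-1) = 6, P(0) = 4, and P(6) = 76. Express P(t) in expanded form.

P(t) = 2t^2 + 4

Write P(t) = at^2 + bt + c. Substituting each data point gives a linear system:
  a - b + c = 6
  c = 4
  36a + 6b + c = 76
Solving the system yields a = 2, b = 0, c = 4.
So P(t) = 2t^2 + 4.
Check: P(0) = 4. ✓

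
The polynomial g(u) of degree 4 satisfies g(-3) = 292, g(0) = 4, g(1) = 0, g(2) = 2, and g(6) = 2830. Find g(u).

g(u) = 3u^4 - 4u^3 - 6u^2 + 3u + 4

Write g(u) = au^4 + bu^3 + cu^2 + du + e. Substituting each data point gives a linear system:
  81a - 27b + 9c - 3d + e = 292
  e = 4
  a + b + c + d + e = 0
  16a + 8b + 4c + 2d + e = 2
  1296a + 216b + 36c + 6d + e = 2830
Solving the system yields a = 3, b = -4, c = -6, d = 3, e = 4.
So g(u) = 3u^4 - 4u^3 - 6u^2 + 3u + 4.
Check: g(1) = 0. ✓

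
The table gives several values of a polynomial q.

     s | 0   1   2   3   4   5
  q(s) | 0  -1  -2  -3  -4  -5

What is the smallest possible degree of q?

1

Forward differences of the values at s = 0, 1, 2, 3, 4, 5:
  q  : 0  -1  -2  -3  -4  -5
  Δ  : -1  -1  -1  -1  -1
  Δ^2: 0  0  0  0
  Δ^3: 0  0  0
  Δ^4: 0  0
  Δ^5: 0
The first differences are constant (-1) and nonzero, while all higher differences vanish, so the minimal degree is 1.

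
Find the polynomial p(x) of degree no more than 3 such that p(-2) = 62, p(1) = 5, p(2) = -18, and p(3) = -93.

p(x) = -5x^3 + 4x^2 + 6

Write p(x) = ax^3 + bx^2 + cx + d. Substituting each data point gives a linear system:
  -8a + 4b - 2c + d = 62
  a + b + c + d = 5
  8a + 4b + 2c + d = -18
  27a + 9b + 3c + d = -93
Solving the system yields a = -5, b = 4, c = 0, d = 6.
So p(x) = -5x³ + 4x² + 6.
Check: p(-2) = 62. ✓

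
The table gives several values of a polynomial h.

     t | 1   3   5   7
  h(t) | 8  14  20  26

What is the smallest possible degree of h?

1

Forward differences of the values at t = 1, 3, 5, 7:
  h  : 8  14  20  26
  Δ  : 6  6  6
  Δ^2: 0  0
  Δ^3: 0
The first differences are constant (6) and nonzero, while all higher differences vanish, so the minimal degree is 1.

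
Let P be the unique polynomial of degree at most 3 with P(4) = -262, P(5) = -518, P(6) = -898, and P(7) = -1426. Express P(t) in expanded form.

P(t) = -4t^3 - 2t^2 + 6t + 2

Using the Lagrange interpolation formula with nodes 4, 5, 6, 7:
  L_0(t) = (t - 5)(t - 6)(t - 7) / -6
  L_1(t) = (t - 4)(t - 6)(t - 7) / 2
  L_2(t) = (t - 4)(t - 5)(t - 7) / -2
  L_3(t) = (t - 4)(t - 5)(t - 6) / 6
Then P(t) = -262·L_0(t) - 518·L_1(t) - 898·L_2(t) - 1426·L_3(t).
Expanding and collecting terms gives P(t) = -4t³ - 2t² + 6t + 2.
Check: P(6) = -898. ✓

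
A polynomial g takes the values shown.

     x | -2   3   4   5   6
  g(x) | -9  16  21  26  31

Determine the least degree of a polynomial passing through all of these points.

Divided differences on the nodes -2, 3, 4, 5, 6:
  order 0: -9  16  21  26  31
  order 1: 5  5  5  5
  order 2: 0  0  0
  order 3: 0  0
  order 4: 0
The order-1 divided differences are all 5 (nonzero) and every higher order vanishes, so the data lies on a polynomial of degree exactly 1.

1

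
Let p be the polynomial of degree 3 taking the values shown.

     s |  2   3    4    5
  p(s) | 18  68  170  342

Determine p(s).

p(s) = 3s^3 - s^2 - 2s + 2

Write p(s) = as^3 + bs^2 + cs + d. Substituting each data point gives a linear system:
  8a + 4b + 2c + d = 18
  27a + 9b + 3c + d = 68
  64a + 16b + 4c + d = 170
  125a + 25b + 5c + d = 342
Solving the system yields a = 3, b = -1, c = -2, d = 2.
So p(s) = 3s^3 - s^2 - 2s + 2.
Check: p(3) = 68. ✓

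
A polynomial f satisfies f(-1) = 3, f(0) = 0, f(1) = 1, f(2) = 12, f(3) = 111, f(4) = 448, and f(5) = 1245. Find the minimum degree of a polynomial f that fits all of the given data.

Forward differences of the values at n = -1, 0, 1, 2, 3, 4, 5:
  f  : 3  0  1  12  111  448  1245
  Δ  : -3  1  11  99  337  797
  Δ^2: 4  10  88  238  460
  Δ^3: 6  78  150  222
  Δ^4: 72  72  72
  Δ^5: 0  0
  Δ^6: 0
The fourth differences are constant (72) and nonzero, while all higher differences vanish, so the minimal degree is 4.

4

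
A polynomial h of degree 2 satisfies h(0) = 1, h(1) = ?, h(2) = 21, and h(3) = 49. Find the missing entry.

5

The 3 known points determine the degree-2 polynomial uniquely.
Write h(s) = as^2 + bs + c. Substituting each data point gives a linear system:
  c = 1
  4a + 2b + c = 21
  9a + 3b + c = 49
Solving the system yields a = 6, b = -2, c = 1.
So h(s) = 6s^2 - 2s + 1.
Then h(1) = 5.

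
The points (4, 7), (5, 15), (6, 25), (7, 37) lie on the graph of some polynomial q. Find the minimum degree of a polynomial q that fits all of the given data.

Forward differences of the values at x = 4, 5, 6, 7:
  q  : 7  15  25  37
  Δ  : 8  10  12
  Δ^2: 2  2
  Δ^3: 0
The second differences are constant (2) and nonzero, while all higher differences vanish, so the minimal degree is 2.

2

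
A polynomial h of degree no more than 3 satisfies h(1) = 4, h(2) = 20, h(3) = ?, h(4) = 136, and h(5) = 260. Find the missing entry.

The 4 known points determine the degree-3 polynomial uniquely.
Write h(s) = as^3 + bs^2 + cs + d. Substituting each data point gives a linear system:
  a + b + c + d = 4
  8a + 4b + 2c + d = 20
  64a + 16b + 4c + d = 136
  125a + 25b + 5c + d = 260
Solving the system yields a = 2, b = 0, c = 2, d = 0.
So h(s) = 2s^3 + 2s.
Then h(3) = 60.

60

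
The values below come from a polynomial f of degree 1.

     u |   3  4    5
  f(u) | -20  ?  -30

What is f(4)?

-25

The 2 known points determine the degree-1 polynomial uniquely.
Write f(u) = au + b. Substituting each data point gives a linear system:
  3a + b = -20
  5a + b = -30
Solving the system yields a = -5, b = -5.
So f(u) = -5u - 5.
Then f(4) = -25.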